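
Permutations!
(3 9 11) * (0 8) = (0 8)(3 9 11) = [8, 1, 2, 9, 4, 5, 6, 7, 0, 11, 10, 3]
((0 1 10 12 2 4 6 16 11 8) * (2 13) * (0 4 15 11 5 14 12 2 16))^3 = (0 2 8)(1 15 4)(5 13 14 16 12)(6 10 11) = [2, 15, 8, 3, 1, 13, 10, 7, 0, 9, 11, 6, 5, 14, 16, 4, 12]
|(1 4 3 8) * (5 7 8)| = 6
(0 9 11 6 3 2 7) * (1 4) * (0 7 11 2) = (0 9 2 11 6 3)(1 4) = [9, 4, 11, 0, 1, 5, 3, 7, 8, 2, 10, 6]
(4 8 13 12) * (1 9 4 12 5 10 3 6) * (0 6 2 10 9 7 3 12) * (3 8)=(0 6 1 7 8 13 5 9 4 3 2 10 12)=[6, 7, 10, 2, 3, 9, 1, 8, 13, 4, 12, 11, 0, 5]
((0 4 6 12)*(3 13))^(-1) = (0 12 6 4)(3 13) = [12, 1, 2, 13, 0, 5, 4, 7, 8, 9, 10, 11, 6, 3]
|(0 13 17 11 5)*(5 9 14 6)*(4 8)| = |(0 13 17 11 9 14 6 5)(4 8)| = 8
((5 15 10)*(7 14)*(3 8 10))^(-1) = (3 15 5 10 8)(7 14) = [0, 1, 2, 15, 4, 10, 6, 14, 3, 9, 8, 11, 12, 13, 7, 5]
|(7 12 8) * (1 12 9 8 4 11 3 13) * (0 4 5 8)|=|(0 4 11 3 13 1 12 5 8 7 9)|=11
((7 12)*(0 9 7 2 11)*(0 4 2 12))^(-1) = [7, 1, 4, 3, 11, 5, 6, 9, 8, 0, 10, 2, 12] = (12)(0 7 9)(2 4 11)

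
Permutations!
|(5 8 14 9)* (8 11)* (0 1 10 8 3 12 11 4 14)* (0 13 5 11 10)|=10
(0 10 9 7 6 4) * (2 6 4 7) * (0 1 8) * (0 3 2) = (0 10 9)(1 8 3 2 6 7 4) = [10, 8, 6, 2, 1, 5, 7, 4, 3, 0, 9]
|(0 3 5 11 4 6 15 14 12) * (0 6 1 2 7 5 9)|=|(0 3 9)(1 2 7 5 11 4)(6 15 14 12)|=12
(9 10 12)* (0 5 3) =(0 5 3)(9 10 12) =[5, 1, 2, 0, 4, 3, 6, 7, 8, 10, 12, 11, 9]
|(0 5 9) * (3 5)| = |(0 3 5 9)| = 4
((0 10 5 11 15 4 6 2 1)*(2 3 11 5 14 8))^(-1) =(0 1 2 8 14 10)(3 6 4 15 11) =[1, 2, 8, 6, 15, 5, 4, 7, 14, 9, 0, 3, 12, 13, 10, 11]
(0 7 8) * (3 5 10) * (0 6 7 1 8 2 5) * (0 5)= [1, 8, 0, 5, 4, 10, 7, 2, 6, 9, 3]= (0 1 8 6 7 2)(3 5 10)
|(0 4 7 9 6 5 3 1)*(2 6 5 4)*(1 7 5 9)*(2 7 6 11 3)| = |(0 7 1)(2 11 3 6 4 5)| = 6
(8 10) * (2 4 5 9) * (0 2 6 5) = (0 2 4)(5 9 6)(8 10) = [2, 1, 4, 3, 0, 9, 5, 7, 10, 6, 8]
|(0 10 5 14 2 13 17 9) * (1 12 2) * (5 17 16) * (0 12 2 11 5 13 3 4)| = |(0 10 17 9 12 11 5 14 1 2 3 4)(13 16)| = 12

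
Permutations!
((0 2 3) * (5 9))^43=[2, 1, 3, 0, 4, 9, 6, 7, 8, 5]=(0 2 3)(5 9)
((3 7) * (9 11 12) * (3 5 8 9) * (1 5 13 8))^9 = (1 5)(3 13 9 12 7 8 11) = [0, 5, 2, 13, 4, 1, 6, 8, 11, 12, 10, 3, 7, 9]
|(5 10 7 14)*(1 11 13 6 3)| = 20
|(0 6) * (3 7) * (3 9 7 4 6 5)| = |(0 5 3 4 6)(7 9)| = 10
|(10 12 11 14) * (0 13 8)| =|(0 13 8)(10 12 11 14)| =12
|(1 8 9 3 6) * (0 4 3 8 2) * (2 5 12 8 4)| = 8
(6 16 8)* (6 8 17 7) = (6 16 17 7) = [0, 1, 2, 3, 4, 5, 16, 6, 8, 9, 10, 11, 12, 13, 14, 15, 17, 7]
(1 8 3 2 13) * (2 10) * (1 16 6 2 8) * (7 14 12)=(2 13 16 6)(3 10 8)(7 14 12)=[0, 1, 13, 10, 4, 5, 2, 14, 3, 9, 8, 11, 7, 16, 12, 15, 6]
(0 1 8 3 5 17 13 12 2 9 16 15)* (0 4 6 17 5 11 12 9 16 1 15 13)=[15, 8, 16, 11, 6, 5, 17, 7, 3, 1, 10, 12, 2, 9, 14, 4, 13, 0]=(0 15 4 6 17)(1 8 3 11 12 2 16 13 9)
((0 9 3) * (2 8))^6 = [0, 1, 2, 3, 4, 5, 6, 7, 8, 9] = (9)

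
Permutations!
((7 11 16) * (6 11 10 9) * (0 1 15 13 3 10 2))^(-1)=(0 2 7 16 11 6 9 10 3 13 15 1)=[2, 0, 7, 13, 4, 5, 9, 16, 8, 10, 3, 6, 12, 15, 14, 1, 11]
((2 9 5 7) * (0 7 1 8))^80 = (0 9 8 2 1 7 5) = [9, 7, 1, 3, 4, 0, 6, 5, 2, 8]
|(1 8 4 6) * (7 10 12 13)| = |(1 8 4 6)(7 10 12 13)| = 4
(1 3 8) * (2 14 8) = (1 3 2 14 8) = [0, 3, 14, 2, 4, 5, 6, 7, 1, 9, 10, 11, 12, 13, 8]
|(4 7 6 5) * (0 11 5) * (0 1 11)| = 6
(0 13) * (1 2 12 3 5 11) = (0 13)(1 2 12 3 5 11) = [13, 2, 12, 5, 4, 11, 6, 7, 8, 9, 10, 1, 3, 0]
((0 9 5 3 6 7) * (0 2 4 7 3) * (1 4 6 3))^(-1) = (0 5 9)(1 6 2 7 4) = [5, 6, 7, 3, 1, 9, 2, 4, 8, 0]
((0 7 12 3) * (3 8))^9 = (0 3 8 12 7) = [3, 1, 2, 8, 4, 5, 6, 0, 12, 9, 10, 11, 7]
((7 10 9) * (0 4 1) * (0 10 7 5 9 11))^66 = (0 4 1 10 11) = [4, 10, 2, 3, 1, 5, 6, 7, 8, 9, 11, 0]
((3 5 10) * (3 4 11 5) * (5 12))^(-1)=[0, 1, 2, 3, 10, 12, 6, 7, 8, 9, 5, 4, 11]=(4 10 5 12 11)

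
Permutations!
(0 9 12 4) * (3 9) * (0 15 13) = (0 3 9 12 4 15 13) = [3, 1, 2, 9, 15, 5, 6, 7, 8, 12, 10, 11, 4, 0, 14, 13]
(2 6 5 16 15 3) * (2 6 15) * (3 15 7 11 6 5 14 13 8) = [0, 1, 7, 5, 4, 16, 14, 11, 3, 9, 10, 6, 12, 8, 13, 15, 2] = (2 7 11 6 14 13 8 3 5 16)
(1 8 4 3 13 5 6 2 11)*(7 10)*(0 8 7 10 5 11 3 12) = (0 8 4 12)(1 7 5 6 2 3 13 11) = [8, 7, 3, 13, 12, 6, 2, 5, 4, 9, 10, 1, 0, 11]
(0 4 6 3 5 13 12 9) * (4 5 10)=(0 5 13 12 9)(3 10 4 6)=[5, 1, 2, 10, 6, 13, 3, 7, 8, 0, 4, 11, 9, 12]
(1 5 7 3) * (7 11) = [0, 5, 2, 1, 4, 11, 6, 3, 8, 9, 10, 7] = (1 5 11 7 3)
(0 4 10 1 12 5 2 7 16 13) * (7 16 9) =(0 4 10 1 12 5 2 16 13)(7 9) =[4, 12, 16, 3, 10, 2, 6, 9, 8, 7, 1, 11, 5, 0, 14, 15, 13]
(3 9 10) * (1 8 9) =[0, 8, 2, 1, 4, 5, 6, 7, 9, 10, 3] =(1 8 9 10 3)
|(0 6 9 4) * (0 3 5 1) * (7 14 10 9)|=|(0 6 7 14 10 9 4 3 5 1)|=10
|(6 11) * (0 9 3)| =6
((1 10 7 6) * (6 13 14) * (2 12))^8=[0, 7, 2, 3, 4, 5, 10, 14, 8, 9, 13, 11, 12, 6, 1]=(1 7 14)(6 10 13)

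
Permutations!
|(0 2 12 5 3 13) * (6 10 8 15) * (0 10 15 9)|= |(0 2 12 5 3 13 10 8 9)(6 15)|= 18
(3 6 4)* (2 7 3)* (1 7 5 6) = (1 7 3)(2 5 6 4) = [0, 7, 5, 1, 2, 6, 4, 3]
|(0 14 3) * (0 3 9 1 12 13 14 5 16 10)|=|(0 5 16 10)(1 12 13 14 9)|=20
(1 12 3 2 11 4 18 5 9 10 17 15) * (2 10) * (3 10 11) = (1 12 10 17 15)(2 3 11 4 18 5 9) = [0, 12, 3, 11, 18, 9, 6, 7, 8, 2, 17, 4, 10, 13, 14, 1, 16, 15, 5]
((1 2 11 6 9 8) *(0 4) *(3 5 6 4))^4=(0 9 11 5 1)(2 3 8 4 6)=[9, 0, 3, 8, 6, 1, 2, 7, 4, 11, 10, 5]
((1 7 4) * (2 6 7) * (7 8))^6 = (8) = [0, 1, 2, 3, 4, 5, 6, 7, 8]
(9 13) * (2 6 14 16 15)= (2 6 14 16 15)(9 13)= [0, 1, 6, 3, 4, 5, 14, 7, 8, 13, 10, 11, 12, 9, 16, 2, 15]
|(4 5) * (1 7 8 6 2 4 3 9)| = |(1 7 8 6 2 4 5 3 9)| = 9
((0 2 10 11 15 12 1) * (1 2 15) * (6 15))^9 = (0 6 15 12 2 10 11 1) = [6, 0, 10, 3, 4, 5, 15, 7, 8, 9, 11, 1, 2, 13, 14, 12]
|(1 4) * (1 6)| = 3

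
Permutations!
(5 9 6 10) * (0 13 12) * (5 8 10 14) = [13, 1, 2, 3, 4, 9, 14, 7, 10, 6, 8, 11, 0, 12, 5] = (0 13 12)(5 9 6 14)(8 10)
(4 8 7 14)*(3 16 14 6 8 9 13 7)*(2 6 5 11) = [0, 1, 6, 16, 9, 11, 8, 5, 3, 13, 10, 2, 12, 7, 4, 15, 14] = (2 6 8 3 16 14 4 9 13 7 5 11)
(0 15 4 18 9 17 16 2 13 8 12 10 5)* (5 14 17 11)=(0 15 4 18 9 11 5)(2 13 8 12 10 14 17 16)=[15, 1, 13, 3, 18, 0, 6, 7, 12, 11, 14, 5, 10, 8, 17, 4, 2, 16, 9]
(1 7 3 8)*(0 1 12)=(0 1 7 3 8 12)=[1, 7, 2, 8, 4, 5, 6, 3, 12, 9, 10, 11, 0]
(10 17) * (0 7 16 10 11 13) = [7, 1, 2, 3, 4, 5, 6, 16, 8, 9, 17, 13, 12, 0, 14, 15, 10, 11] = (0 7 16 10 17 11 13)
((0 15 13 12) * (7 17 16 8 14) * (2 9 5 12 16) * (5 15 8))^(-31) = (0 2 5 7 13 8 9 12 17 16 14 15) = [2, 1, 5, 3, 4, 7, 6, 13, 9, 12, 10, 11, 17, 8, 15, 0, 14, 16]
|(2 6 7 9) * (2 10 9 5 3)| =10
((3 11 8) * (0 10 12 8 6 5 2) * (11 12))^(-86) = [5, 1, 6, 12, 4, 11, 10, 7, 3, 9, 2, 0, 8] = (0 5 11)(2 6 10)(3 12 8)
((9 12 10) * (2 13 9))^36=(2 13 9 12 10)=[0, 1, 13, 3, 4, 5, 6, 7, 8, 12, 2, 11, 10, 9]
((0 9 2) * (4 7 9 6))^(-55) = (0 2 9 7 4 6) = [2, 1, 9, 3, 6, 5, 0, 4, 8, 7]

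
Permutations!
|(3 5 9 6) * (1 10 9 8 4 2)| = |(1 10 9 6 3 5 8 4 2)| = 9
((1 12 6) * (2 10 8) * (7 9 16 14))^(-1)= (1 6 12)(2 8 10)(7 14 16 9)= [0, 6, 8, 3, 4, 5, 12, 14, 10, 7, 2, 11, 1, 13, 16, 15, 9]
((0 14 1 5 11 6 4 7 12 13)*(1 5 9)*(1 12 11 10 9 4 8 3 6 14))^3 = (0 7 5 12 1 11 10 13 4 14 9) = [7, 11, 2, 3, 14, 12, 6, 5, 8, 0, 13, 10, 1, 4, 9]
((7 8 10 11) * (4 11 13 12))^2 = (4 7 10 12 11 8 13) = [0, 1, 2, 3, 7, 5, 6, 10, 13, 9, 12, 8, 11, 4]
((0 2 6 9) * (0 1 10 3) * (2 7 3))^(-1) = [3, 9, 10, 7, 4, 5, 2, 0, 8, 6, 1] = (0 3 7)(1 9 6 2 10)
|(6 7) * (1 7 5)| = |(1 7 6 5)| = 4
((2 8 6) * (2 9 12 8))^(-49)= (6 8 12 9)= [0, 1, 2, 3, 4, 5, 8, 7, 12, 6, 10, 11, 9]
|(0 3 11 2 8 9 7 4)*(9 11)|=|(0 3 9 7 4)(2 8 11)|=15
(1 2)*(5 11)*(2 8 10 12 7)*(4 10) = (1 8 4 10 12 7 2)(5 11) = [0, 8, 1, 3, 10, 11, 6, 2, 4, 9, 12, 5, 7]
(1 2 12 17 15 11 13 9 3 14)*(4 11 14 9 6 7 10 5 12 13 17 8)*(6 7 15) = (1 2 13 7 10 5 12 8 4 11 17 6 15 14)(3 9) = [0, 2, 13, 9, 11, 12, 15, 10, 4, 3, 5, 17, 8, 7, 1, 14, 16, 6]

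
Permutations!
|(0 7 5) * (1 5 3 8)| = |(0 7 3 8 1 5)| = 6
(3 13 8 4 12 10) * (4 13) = (3 4 12 10)(8 13) = [0, 1, 2, 4, 12, 5, 6, 7, 13, 9, 3, 11, 10, 8]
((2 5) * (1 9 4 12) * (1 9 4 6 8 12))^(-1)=[0, 4, 5, 3, 1, 2, 9, 7, 6, 12, 10, 11, 8]=(1 4)(2 5)(6 9 12 8)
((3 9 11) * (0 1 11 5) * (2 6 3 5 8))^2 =(0 11)(1 5)(2 3 8 6 9) =[11, 5, 3, 8, 4, 1, 9, 7, 6, 2, 10, 0]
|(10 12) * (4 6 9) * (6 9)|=2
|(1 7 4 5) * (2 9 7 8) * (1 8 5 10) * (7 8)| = 15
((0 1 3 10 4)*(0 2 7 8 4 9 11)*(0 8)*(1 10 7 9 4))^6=[8, 2, 7, 9, 3, 5, 6, 11, 4, 0, 1, 10]=(0 8 4 3 9)(1 2 7 11 10)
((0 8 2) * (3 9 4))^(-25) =(0 2 8)(3 4 9) =[2, 1, 8, 4, 9, 5, 6, 7, 0, 3]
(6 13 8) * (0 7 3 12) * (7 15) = (0 15 7 3 12)(6 13 8) = [15, 1, 2, 12, 4, 5, 13, 3, 6, 9, 10, 11, 0, 8, 14, 7]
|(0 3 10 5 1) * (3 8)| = 6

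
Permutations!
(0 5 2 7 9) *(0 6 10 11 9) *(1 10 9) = (0 5 2 7)(1 10 11)(6 9) = [5, 10, 7, 3, 4, 2, 9, 0, 8, 6, 11, 1]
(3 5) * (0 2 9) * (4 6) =(0 2 9)(3 5)(4 6) =[2, 1, 9, 5, 6, 3, 4, 7, 8, 0]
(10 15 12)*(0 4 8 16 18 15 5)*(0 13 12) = [4, 1, 2, 3, 8, 13, 6, 7, 16, 9, 5, 11, 10, 12, 14, 0, 18, 17, 15] = (0 4 8 16 18 15)(5 13 12 10)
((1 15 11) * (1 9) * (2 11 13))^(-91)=(1 9 11 2 13 15)=[0, 9, 13, 3, 4, 5, 6, 7, 8, 11, 10, 2, 12, 15, 14, 1]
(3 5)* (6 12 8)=(3 5)(6 12 8)=[0, 1, 2, 5, 4, 3, 12, 7, 6, 9, 10, 11, 8]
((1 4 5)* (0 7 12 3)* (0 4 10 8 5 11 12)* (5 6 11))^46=(1 10 8 6 11 12 3 4 5)=[0, 10, 2, 4, 5, 1, 11, 7, 6, 9, 8, 12, 3]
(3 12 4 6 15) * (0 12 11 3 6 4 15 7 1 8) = (0 12 15 6 7 1 8)(3 11) = [12, 8, 2, 11, 4, 5, 7, 1, 0, 9, 10, 3, 15, 13, 14, 6]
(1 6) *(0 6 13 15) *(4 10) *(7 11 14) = (0 6 1 13 15)(4 10)(7 11 14) = [6, 13, 2, 3, 10, 5, 1, 11, 8, 9, 4, 14, 12, 15, 7, 0]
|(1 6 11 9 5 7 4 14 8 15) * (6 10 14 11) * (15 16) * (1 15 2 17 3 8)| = 15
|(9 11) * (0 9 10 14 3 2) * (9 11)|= 6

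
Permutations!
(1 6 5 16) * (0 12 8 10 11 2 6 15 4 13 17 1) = (0 12 8 10 11 2 6 5 16)(1 15 4 13 17) = [12, 15, 6, 3, 13, 16, 5, 7, 10, 9, 11, 2, 8, 17, 14, 4, 0, 1]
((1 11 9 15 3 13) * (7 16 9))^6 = (1 3 9 7)(11 13 15 16) = [0, 3, 2, 9, 4, 5, 6, 1, 8, 7, 10, 13, 12, 15, 14, 16, 11]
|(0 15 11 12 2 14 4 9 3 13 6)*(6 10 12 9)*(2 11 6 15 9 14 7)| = 22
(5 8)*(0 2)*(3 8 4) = (0 2)(3 8 5 4) = [2, 1, 0, 8, 3, 4, 6, 7, 5]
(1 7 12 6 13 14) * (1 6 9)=[0, 7, 2, 3, 4, 5, 13, 12, 8, 1, 10, 11, 9, 14, 6]=(1 7 12 9)(6 13 14)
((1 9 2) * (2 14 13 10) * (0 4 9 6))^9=(14)=[0, 1, 2, 3, 4, 5, 6, 7, 8, 9, 10, 11, 12, 13, 14]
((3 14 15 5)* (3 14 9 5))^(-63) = (3 5 15 9 14) = [0, 1, 2, 5, 4, 15, 6, 7, 8, 14, 10, 11, 12, 13, 3, 9]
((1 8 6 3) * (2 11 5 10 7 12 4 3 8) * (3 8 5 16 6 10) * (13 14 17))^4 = (1 6 2 5 11 3 16)(4 12 7 10 8)(13 14 17) = [0, 6, 5, 16, 12, 11, 2, 10, 4, 9, 8, 3, 7, 14, 17, 15, 1, 13]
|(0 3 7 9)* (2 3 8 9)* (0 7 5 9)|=|(0 8)(2 3 5 9 7)|=10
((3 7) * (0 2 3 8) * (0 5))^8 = (0 3 8)(2 7 5) = [3, 1, 7, 8, 4, 2, 6, 5, 0]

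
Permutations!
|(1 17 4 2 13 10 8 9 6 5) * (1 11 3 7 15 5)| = |(1 17 4 2 13 10 8 9 6)(3 7 15 5 11)| = 45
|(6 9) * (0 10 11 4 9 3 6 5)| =6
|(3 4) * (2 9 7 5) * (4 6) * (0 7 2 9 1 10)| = 21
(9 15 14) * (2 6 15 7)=[0, 1, 6, 3, 4, 5, 15, 2, 8, 7, 10, 11, 12, 13, 9, 14]=(2 6 15 14 9 7)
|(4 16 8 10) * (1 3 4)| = |(1 3 4 16 8 10)| = 6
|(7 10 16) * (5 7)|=4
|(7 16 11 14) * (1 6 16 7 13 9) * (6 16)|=6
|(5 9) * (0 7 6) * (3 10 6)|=10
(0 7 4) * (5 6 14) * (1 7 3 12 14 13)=(0 3 12 14 5 6 13 1 7 4)=[3, 7, 2, 12, 0, 6, 13, 4, 8, 9, 10, 11, 14, 1, 5]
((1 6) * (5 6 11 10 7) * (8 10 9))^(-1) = (1 6 5 7 10 8 9 11) = [0, 6, 2, 3, 4, 7, 5, 10, 9, 11, 8, 1]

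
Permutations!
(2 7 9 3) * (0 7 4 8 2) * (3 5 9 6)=(0 7 6 3)(2 4 8)(5 9)=[7, 1, 4, 0, 8, 9, 3, 6, 2, 5]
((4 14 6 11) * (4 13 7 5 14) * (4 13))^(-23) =(4 6 5 13 11 14 7) =[0, 1, 2, 3, 6, 13, 5, 4, 8, 9, 10, 14, 12, 11, 7]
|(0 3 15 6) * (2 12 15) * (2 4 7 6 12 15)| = 15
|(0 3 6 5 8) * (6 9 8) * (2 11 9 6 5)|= 7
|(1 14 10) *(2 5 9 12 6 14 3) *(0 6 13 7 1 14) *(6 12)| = |(0 12 13 7 1 3 2 5 9 6)(10 14)| = 10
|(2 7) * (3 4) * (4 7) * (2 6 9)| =|(2 4 3 7 6 9)| =6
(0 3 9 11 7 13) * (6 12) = (0 3 9 11 7 13)(6 12) = [3, 1, 2, 9, 4, 5, 12, 13, 8, 11, 10, 7, 6, 0]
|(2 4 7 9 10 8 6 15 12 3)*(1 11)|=|(1 11)(2 4 7 9 10 8 6 15 12 3)|=10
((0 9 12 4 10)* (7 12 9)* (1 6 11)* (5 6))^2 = (0 12 10 7 4)(1 6)(5 11) = [12, 6, 2, 3, 0, 11, 1, 4, 8, 9, 7, 5, 10]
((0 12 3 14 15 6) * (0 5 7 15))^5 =(0 12 3 14)(5 7 15 6) =[12, 1, 2, 14, 4, 7, 5, 15, 8, 9, 10, 11, 3, 13, 0, 6]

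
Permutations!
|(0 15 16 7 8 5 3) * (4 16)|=|(0 15 4 16 7 8 5 3)|=8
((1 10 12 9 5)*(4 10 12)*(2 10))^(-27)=(1 12 9 5)=[0, 12, 2, 3, 4, 1, 6, 7, 8, 5, 10, 11, 9]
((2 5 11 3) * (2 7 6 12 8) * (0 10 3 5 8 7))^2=(0 3 10)(6 7 12)=[3, 1, 2, 10, 4, 5, 7, 12, 8, 9, 0, 11, 6]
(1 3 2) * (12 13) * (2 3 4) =(1 4 2)(12 13) =[0, 4, 1, 3, 2, 5, 6, 7, 8, 9, 10, 11, 13, 12]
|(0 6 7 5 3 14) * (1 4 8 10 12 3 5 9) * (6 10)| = 30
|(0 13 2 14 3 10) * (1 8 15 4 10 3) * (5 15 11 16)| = 12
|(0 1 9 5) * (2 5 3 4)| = |(0 1 9 3 4 2 5)| = 7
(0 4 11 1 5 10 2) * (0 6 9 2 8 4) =(1 5 10 8 4 11)(2 6 9) =[0, 5, 6, 3, 11, 10, 9, 7, 4, 2, 8, 1]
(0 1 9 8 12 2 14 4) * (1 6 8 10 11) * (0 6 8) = (0 8 12 2 14 4 6)(1 9 10 11) = [8, 9, 14, 3, 6, 5, 0, 7, 12, 10, 11, 1, 2, 13, 4]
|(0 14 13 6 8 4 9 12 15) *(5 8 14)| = |(0 5 8 4 9 12 15)(6 14 13)| = 21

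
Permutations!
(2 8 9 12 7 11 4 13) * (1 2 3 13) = (1 2 8 9 12 7 11 4)(3 13) = [0, 2, 8, 13, 1, 5, 6, 11, 9, 12, 10, 4, 7, 3]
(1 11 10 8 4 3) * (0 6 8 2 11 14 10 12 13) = [6, 14, 11, 1, 3, 5, 8, 7, 4, 9, 2, 12, 13, 0, 10] = (0 6 8 4 3 1 14 10 2 11 12 13)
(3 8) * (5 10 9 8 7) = (3 7 5 10 9 8) = [0, 1, 2, 7, 4, 10, 6, 5, 3, 8, 9]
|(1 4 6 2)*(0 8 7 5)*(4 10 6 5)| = |(0 8 7 4 5)(1 10 6 2)| = 20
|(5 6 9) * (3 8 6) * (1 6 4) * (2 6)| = 8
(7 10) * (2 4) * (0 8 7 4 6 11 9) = (0 8 7 10 4 2 6 11 9) = [8, 1, 6, 3, 2, 5, 11, 10, 7, 0, 4, 9]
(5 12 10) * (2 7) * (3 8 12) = (2 7)(3 8 12 10 5) = [0, 1, 7, 8, 4, 3, 6, 2, 12, 9, 5, 11, 10]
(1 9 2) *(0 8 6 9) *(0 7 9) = (0 8 6)(1 7 9 2) = [8, 7, 1, 3, 4, 5, 0, 9, 6, 2]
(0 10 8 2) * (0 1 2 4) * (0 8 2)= (0 10 2 1)(4 8)= [10, 0, 1, 3, 8, 5, 6, 7, 4, 9, 2]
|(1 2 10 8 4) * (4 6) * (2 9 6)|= 12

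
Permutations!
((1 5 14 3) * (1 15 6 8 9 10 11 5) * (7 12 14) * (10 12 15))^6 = (3 6 10 8 11 9 5 12 7 14 15) = [0, 1, 2, 6, 4, 12, 10, 14, 11, 5, 8, 9, 7, 13, 15, 3]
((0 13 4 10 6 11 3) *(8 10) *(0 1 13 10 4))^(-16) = (0 1 11 10 13 3 6) = [1, 11, 2, 6, 4, 5, 0, 7, 8, 9, 13, 10, 12, 3]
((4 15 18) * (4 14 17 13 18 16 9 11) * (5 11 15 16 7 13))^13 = (4 9 7 18 17 11 16 15 13 14 5) = [0, 1, 2, 3, 9, 4, 6, 18, 8, 7, 10, 16, 12, 14, 5, 13, 15, 11, 17]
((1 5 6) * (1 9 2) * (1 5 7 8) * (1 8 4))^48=(9)=[0, 1, 2, 3, 4, 5, 6, 7, 8, 9]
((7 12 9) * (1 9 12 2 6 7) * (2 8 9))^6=(12)=[0, 1, 2, 3, 4, 5, 6, 7, 8, 9, 10, 11, 12]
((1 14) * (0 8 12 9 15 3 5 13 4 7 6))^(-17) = (0 3 6 15 7 9 4 12 13 8 5)(1 14) = [3, 14, 2, 6, 12, 0, 15, 9, 5, 4, 10, 11, 13, 8, 1, 7]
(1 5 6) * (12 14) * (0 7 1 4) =(0 7 1 5 6 4)(12 14) =[7, 5, 2, 3, 0, 6, 4, 1, 8, 9, 10, 11, 14, 13, 12]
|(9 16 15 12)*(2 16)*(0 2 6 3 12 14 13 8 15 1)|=|(0 2 16 1)(3 12 9 6)(8 15 14 13)|=4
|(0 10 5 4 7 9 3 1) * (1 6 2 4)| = |(0 10 5 1)(2 4 7 9 3 6)| = 12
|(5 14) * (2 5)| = |(2 5 14)| = 3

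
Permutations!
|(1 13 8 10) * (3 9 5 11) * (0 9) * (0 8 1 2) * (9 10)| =30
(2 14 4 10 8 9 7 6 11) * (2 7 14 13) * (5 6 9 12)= [0, 1, 13, 3, 10, 6, 11, 9, 12, 14, 8, 7, 5, 2, 4]= (2 13)(4 10 8 12 5 6 11 7 9 14)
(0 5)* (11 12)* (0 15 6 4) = (0 5 15 6 4)(11 12) = [5, 1, 2, 3, 0, 15, 4, 7, 8, 9, 10, 12, 11, 13, 14, 6]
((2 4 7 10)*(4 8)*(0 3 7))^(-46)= (0 10 4 7 8 3 2)= [10, 1, 0, 2, 7, 5, 6, 8, 3, 9, 4]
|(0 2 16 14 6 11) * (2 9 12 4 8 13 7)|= |(0 9 12 4 8 13 7 2 16 14 6 11)|= 12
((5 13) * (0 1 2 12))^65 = (0 1 2 12)(5 13) = [1, 2, 12, 3, 4, 13, 6, 7, 8, 9, 10, 11, 0, 5]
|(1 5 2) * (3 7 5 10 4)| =7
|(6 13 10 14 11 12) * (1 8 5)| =|(1 8 5)(6 13 10 14 11 12)| =6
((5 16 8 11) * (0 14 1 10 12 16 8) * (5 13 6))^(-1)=(0 16 12 10 1 14)(5 6 13 11 8)=[16, 14, 2, 3, 4, 6, 13, 7, 5, 9, 1, 8, 10, 11, 0, 15, 12]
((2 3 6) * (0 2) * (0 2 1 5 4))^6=(6)(0 5)(1 4)=[5, 4, 2, 3, 1, 0, 6]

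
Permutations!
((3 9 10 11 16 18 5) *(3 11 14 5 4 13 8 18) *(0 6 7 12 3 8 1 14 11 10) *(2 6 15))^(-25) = (0 9 3 12 7 6 2 15)(1 16)(4 10)(5 18)(8 14)(11 13) = [9, 16, 15, 12, 10, 18, 2, 6, 14, 3, 4, 13, 7, 11, 8, 0, 1, 17, 5]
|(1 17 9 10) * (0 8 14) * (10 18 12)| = 6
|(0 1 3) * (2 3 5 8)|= 6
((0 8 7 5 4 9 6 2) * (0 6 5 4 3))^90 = (0 3 5 9 4 7 8) = [3, 1, 2, 5, 7, 9, 6, 8, 0, 4]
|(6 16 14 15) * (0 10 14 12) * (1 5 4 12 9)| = |(0 10 14 15 6 16 9 1 5 4 12)| = 11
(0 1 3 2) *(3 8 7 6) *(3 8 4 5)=(0 1 4 5 3 2)(6 8 7)=[1, 4, 0, 2, 5, 3, 8, 6, 7]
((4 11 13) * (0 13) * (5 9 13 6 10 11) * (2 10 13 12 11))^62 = (0 12 5 13)(4 6 11 9) = [12, 1, 2, 3, 6, 13, 11, 7, 8, 4, 10, 9, 5, 0]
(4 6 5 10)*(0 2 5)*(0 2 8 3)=(0 8 3)(2 5 10 4 6)=[8, 1, 5, 0, 6, 10, 2, 7, 3, 9, 4]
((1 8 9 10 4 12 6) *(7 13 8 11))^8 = [0, 12, 2, 3, 9, 5, 4, 1, 7, 13, 8, 6, 10, 11] = (1 12 10 8 7)(4 9 13 11 6)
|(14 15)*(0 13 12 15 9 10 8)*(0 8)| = |(0 13 12 15 14 9 10)| = 7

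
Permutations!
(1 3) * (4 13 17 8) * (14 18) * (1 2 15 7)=(1 3 2 15 7)(4 13 17 8)(14 18)=[0, 3, 15, 2, 13, 5, 6, 1, 4, 9, 10, 11, 12, 17, 18, 7, 16, 8, 14]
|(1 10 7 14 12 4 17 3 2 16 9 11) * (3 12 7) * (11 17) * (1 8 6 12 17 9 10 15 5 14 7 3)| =40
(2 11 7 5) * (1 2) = (1 2 11 7 5) = [0, 2, 11, 3, 4, 1, 6, 5, 8, 9, 10, 7]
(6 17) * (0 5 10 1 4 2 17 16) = (0 5 10 1 4 2 17 6 16) = [5, 4, 17, 3, 2, 10, 16, 7, 8, 9, 1, 11, 12, 13, 14, 15, 0, 6]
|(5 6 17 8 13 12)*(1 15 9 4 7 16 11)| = |(1 15 9 4 7 16 11)(5 6 17 8 13 12)| = 42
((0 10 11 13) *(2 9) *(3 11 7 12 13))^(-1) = (0 13 12 7 10)(2 9)(3 11) = [13, 1, 9, 11, 4, 5, 6, 10, 8, 2, 0, 3, 7, 12]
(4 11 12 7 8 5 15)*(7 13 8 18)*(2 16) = [0, 1, 16, 3, 11, 15, 6, 18, 5, 9, 10, 12, 13, 8, 14, 4, 2, 17, 7] = (2 16)(4 11 12 13 8 5 15)(7 18)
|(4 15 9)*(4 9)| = |(4 15)| = 2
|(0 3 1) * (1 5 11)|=5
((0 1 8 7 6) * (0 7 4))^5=(0 1 8 4)(6 7)=[1, 8, 2, 3, 0, 5, 7, 6, 4]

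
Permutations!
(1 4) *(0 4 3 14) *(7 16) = [4, 3, 2, 14, 1, 5, 6, 16, 8, 9, 10, 11, 12, 13, 0, 15, 7] = (0 4 1 3 14)(7 16)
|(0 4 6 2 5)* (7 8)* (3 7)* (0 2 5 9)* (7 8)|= 6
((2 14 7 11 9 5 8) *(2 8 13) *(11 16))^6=(2 5 11 7)(9 16 14 13)=[0, 1, 5, 3, 4, 11, 6, 2, 8, 16, 10, 7, 12, 9, 13, 15, 14]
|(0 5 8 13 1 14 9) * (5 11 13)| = |(0 11 13 1 14 9)(5 8)| = 6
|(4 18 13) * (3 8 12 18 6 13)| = |(3 8 12 18)(4 6 13)| = 12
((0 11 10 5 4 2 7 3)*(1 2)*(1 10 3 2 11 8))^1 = (0 8 1 11 3)(2 7)(4 10 5) = [8, 11, 7, 0, 10, 4, 6, 2, 1, 9, 5, 3]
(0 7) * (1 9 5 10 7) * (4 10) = [1, 9, 2, 3, 10, 4, 6, 0, 8, 5, 7] = (0 1 9 5 4 10 7)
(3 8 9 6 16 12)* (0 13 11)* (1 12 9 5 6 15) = (0 13 11)(1 12 3 8 5 6 16 9 15) = [13, 12, 2, 8, 4, 6, 16, 7, 5, 15, 10, 0, 3, 11, 14, 1, 9]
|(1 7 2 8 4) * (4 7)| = 6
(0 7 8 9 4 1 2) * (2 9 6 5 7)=(0 2)(1 9 4)(5 7 8 6)=[2, 9, 0, 3, 1, 7, 5, 8, 6, 4]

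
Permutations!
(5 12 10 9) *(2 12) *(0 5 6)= (0 5 2 12 10 9 6)= [5, 1, 12, 3, 4, 2, 0, 7, 8, 6, 9, 11, 10]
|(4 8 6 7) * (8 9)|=5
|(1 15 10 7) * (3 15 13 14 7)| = 12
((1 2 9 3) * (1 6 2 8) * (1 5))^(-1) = (1 5 8)(2 6 3 9) = [0, 5, 6, 9, 4, 8, 3, 7, 1, 2]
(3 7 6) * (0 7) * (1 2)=(0 7 6 3)(1 2)=[7, 2, 1, 0, 4, 5, 3, 6]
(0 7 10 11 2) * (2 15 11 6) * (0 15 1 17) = (0 7 10 6 2 15 11 1 17) = [7, 17, 15, 3, 4, 5, 2, 10, 8, 9, 6, 1, 12, 13, 14, 11, 16, 0]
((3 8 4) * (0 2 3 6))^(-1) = (0 6 4 8 3 2) = [6, 1, 0, 2, 8, 5, 4, 7, 3]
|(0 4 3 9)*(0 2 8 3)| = 4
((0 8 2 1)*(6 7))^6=(0 2)(1 8)=[2, 8, 0, 3, 4, 5, 6, 7, 1]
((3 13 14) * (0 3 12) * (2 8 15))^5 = [0, 1, 15, 3, 4, 5, 6, 7, 2, 9, 10, 11, 12, 13, 14, 8] = (2 15 8)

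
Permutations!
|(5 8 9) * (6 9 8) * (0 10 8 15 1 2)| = |(0 10 8 15 1 2)(5 6 9)| = 6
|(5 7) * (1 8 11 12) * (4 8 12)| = |(1 12)(4 8 11)(5 7)| = 6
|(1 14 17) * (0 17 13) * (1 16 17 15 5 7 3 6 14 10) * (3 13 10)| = 10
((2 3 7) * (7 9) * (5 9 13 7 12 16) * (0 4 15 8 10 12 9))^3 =(0 8 16 4 10 5 15 12)(2 7 13 3) =[8, 1, 7, 2, 10, 15, 6, 13, 16, 9, 5, 11, 0, 3, 14, 12, 4]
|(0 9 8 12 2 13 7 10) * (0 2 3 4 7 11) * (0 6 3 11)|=12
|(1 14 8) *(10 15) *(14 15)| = |(1 15 10 14 8)| = 5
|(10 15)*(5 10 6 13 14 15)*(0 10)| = |(0 10 5)(6 13 14 15)| = 12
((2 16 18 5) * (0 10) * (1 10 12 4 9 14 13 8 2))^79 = (0 12 4 9 14 13 8 2 16 18 5 1 10) = [12, 10, 16, 3, 9, 1, 6, 7, 2, 14, 0, 11, 4, 8, 13, 15, 18, 17, 5]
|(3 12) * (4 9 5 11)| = 4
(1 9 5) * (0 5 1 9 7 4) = [5, 7, 2, 3, 0, 9, 6, 4, 8, 1] = (0 5 9 1 7 4)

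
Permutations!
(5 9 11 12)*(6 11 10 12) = (5 9 10 12)(6 11) = [0, 1, 2, 3, 4, 9, 11, 7, 8, 10, 12, 6, 5]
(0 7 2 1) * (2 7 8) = (0 8 2 1) = [8, 0, 1, 3, 4, 5, 6, 7, 2]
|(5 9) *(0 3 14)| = |(0 3 14)(5 9)| = 6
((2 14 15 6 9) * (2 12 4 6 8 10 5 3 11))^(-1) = [0, 1, 11, 5, 12, 10, 4, 7, 15, 6, 8, 3, 9, 13, 2, 14] = (2 11 3 5 10 8 15 14)(4 12 9 6)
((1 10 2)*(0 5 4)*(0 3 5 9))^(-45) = [9, 1, 2, 3, 4, 5, 6, 7, 8, 0, 10] = (10)(0 9)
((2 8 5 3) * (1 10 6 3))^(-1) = [0, 5, 3, 6, 4, 8, 10, 7, 2, 9, 1] = (1 5 8 2 3 6 10)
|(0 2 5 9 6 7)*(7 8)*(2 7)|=|(0 7)(2 5 9 6 8)|=10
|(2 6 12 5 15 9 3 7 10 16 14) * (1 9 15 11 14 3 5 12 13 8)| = 36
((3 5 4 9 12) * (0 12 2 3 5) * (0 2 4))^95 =(0 5 12)(2 3)(4 9) =[5, 1, 3, 2, 9, 12, 6, 7, 8, 4, 10, 11, 0]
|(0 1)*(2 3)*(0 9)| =6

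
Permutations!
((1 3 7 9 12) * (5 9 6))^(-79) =(1 9 6 3 12 5 7) =[0, 9, 2, 12, 4, 7, 3, 1, 8, 6, 10, 11, 5]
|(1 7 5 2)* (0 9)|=|(0 9)(1 7 5 2)|=4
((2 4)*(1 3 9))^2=(1 9 3)=[0, 9, 2, 1, 4, 5, 6, 7, 8, 3]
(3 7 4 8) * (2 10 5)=(2 10 5)(3 7 4 8)=[0, 1, 10, 7, 8, 2, 6, 4, 3, 9, 5]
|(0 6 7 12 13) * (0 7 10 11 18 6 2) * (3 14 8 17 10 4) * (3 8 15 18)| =30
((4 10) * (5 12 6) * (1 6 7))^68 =(1 12 6 7 5) =[0, 12, 2, 3, 4, 1, 7, 5, 8, 9, 10, 11, 6]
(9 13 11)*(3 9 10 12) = (3 9 13 11 10 12) = [0, 1, 2, 9, 4, 5, 6, 7, 8, 13, 12, 10, 3, 11]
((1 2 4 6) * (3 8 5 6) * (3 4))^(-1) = [0, 6, 1, 2, 4, 8, 5, 7, 3] = (1 6 5 8 3 2)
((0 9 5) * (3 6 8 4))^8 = (0 5 9) = [5, 1, 2, 3, 4, 9, 6, 7, 8, 0]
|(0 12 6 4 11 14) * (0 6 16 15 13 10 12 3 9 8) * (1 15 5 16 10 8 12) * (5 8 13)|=|(0 3 9 12 10 1 15 5 16 8)(4 11 14 6)|=20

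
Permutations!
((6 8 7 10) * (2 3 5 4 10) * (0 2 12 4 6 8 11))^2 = (0 3 6)(2 5 11)(4 8 12 10 7) = [3, 1, 5, 6, 8, 11, 0, 4, 12, 9, 7, 2, 10]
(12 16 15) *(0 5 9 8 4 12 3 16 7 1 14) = (0 5 9 8 4 12 7 1 14)(3 16 15) = [5, 14, 2, 16, 12, 9, 6, 1, 4, 8, 10, 11, 7, 13, 0, 3, 15]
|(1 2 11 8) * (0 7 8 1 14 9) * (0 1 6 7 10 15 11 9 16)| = 9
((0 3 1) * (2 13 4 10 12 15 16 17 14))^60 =(2 16 10)(4 14 15)(12 13 17) =[0, 1, 16, 3, 14, 5, 6, 7, 8, 9, 2, 11, 13, 17, 15, 4, 10, 12]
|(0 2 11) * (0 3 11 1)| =|(0 2 1)(3 11)| =6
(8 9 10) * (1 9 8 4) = (1 9 10 4) = [0, 9, 2, 3, 1, 5, 6, 7, 8, 10, 4]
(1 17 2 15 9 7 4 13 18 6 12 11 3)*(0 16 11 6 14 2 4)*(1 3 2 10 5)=(0 16 11 2 15 9 7)(1 17 4 13 18 14 10 5)(6 12)=[16, 17, 15, 3, 13, 1, 12, 0, 8, 7, 5, 2, 6, 18, 10, 9, 11, 4, 14]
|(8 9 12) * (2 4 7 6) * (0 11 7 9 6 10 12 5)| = 11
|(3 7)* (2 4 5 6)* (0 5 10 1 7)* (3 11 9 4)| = |(0 5 6 2 3)(1 7 11 9 4 10)| = 30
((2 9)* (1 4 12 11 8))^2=[0, 12, 2, 3, 11, 5, 6, 7, 4, 9, 10, 1, 8]=(1 12 8 4 11)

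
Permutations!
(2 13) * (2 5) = (2 13 5) = [0, 1, 13, 3, 4, 2, 6, 7, 8, 9, 10, 11, 12, 5]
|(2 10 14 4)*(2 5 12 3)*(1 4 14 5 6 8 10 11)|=10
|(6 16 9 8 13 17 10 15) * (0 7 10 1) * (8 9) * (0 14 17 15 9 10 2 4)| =60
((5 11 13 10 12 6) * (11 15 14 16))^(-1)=(5 6 12 10 13 11 16 14 15)=[0, 1, 2, 3, 4, 6, 12, 7, 8, 9, 13, 16, 10, 11, 15, 5, 14]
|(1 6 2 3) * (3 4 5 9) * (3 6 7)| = |(1 7 3)(2 4 5 9 6)| = 15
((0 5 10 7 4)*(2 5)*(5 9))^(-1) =(0 4 7 10 5 9 2) =[4, 1, 0, 3, 7, 9, 6, 10, 8, 2, 5]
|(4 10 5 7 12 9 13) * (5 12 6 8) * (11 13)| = |(4 10 12 9 11 13)(5 7 6 8)| = 12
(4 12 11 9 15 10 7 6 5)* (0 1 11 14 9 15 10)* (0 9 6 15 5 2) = [1, 11, 0, 3, 12, 4, 2, 15, 8, 10, 7, 5, 14, 13, 6, 9] = (0 1 11 5 4 12 14 6 2)(7 15 9 10)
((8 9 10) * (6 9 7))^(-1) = (6 7 8 10 9) = [0, 1, 2, 3, 4, 5, 7, 8, 10, 6, 9]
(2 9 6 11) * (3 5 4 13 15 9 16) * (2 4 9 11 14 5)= (2 16 3)(4 13 15 11)(5 9 6 14)= [0, 1, 16, 2, 13, 9, 14, 7, 8, 6, 10, 4, 12, 15, 5, 11, 3]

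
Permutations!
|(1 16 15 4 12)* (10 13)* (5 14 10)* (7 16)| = 12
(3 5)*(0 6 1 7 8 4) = (0 6 1 7 8 4)(3 5) = [6, 7, 2, 5, 0, 3, 1, 8, 4]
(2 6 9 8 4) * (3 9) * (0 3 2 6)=(0 3 9 8 4 6 2)=[3, 1, 0, 9, 6, 5, 2, 7, 4, 8]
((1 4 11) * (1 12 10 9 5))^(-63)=(12)=[0, 1, 2, 3, 4, 5, 6, 7, 8, 9, 10, 11, 12]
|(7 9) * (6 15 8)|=|(6 15 8)(7 9)|=6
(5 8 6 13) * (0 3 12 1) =[3, 0, 2, 12, 4, 8, 13, 7, 6, 9, 10, 11, 1, 5] =(0 3 12 1)(5 8 6 13)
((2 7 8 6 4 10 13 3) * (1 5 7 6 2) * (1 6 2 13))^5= (1 3 5 6 7 4 8 10 13)= [0, 3, 2, 5, 8, 6, 7, 4, 10, 9, 13, 11, 12, 1]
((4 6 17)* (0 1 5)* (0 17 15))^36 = (0 1 5 17 4 6 15) = [1, 5, 2, 3, 6, 17, 15, 7, 8, 9, 10, 11, 12, 13, 14, 0, 16, 4]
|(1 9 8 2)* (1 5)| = 5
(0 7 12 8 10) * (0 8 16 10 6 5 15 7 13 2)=(0 13 2)(5 15 7 12 16 10 8 6)=[13, 1, 0, 3, 4, 15, 5, 12, 6, 9, 8, 11, 16, 2, 14, 7, 10]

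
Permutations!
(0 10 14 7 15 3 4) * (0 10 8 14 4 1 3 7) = (0 8 14)(1 3)(4 10)(7 15) = [8, 3, 2, 1, 10, 5, 6, 15, 14, 9, 4, 11, 12, 13, 0, 7]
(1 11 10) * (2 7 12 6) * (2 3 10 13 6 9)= (1 11 13 6 3 10)(2 7 12 9)= [0, 11, 7, 10, 4, 5, 3, 12, 8, 2, 1, 13, 9, 6]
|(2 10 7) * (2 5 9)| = 5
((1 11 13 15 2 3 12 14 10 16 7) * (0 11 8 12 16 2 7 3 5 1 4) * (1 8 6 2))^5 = (0 4 7 15 13 11)(1 12 2 10 8 6 14 5)(3 16) = [4, 12, 10, 16, 7, 1, 14, 15, 6, 9, 8, 0, 2, 11, 5, 13, 3]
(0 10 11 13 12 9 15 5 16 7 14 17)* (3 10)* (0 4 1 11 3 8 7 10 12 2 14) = (0 8 7)(1 11 13 2 14 17 4)(3 12 9 15 5 16 10) = [8, 11, 14, 12, 1, 16, 6, 0, 7, 15, 3, 13, 9, 2, 17, 5, 10, 4]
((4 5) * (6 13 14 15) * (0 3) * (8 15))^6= (6 13 14 8 15)= [0, 1, 2, 3, 4, 5, 13, 7, 15, 9, 10, 11, 12, 14, 8, 6]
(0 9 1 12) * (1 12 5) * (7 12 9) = (0 7 12)(1 5) = [7, 5, 2, 3, 4, 1, 6, 12, 8, 9, 10, 11, 0]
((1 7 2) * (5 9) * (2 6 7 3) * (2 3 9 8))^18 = (1 8 9 2 5) = [0, 8, 5, 3, 4, 1, 6, 7, 9, 2]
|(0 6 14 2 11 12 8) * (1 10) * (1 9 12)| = |(0 6 14 2 11 1 10 9 12 8)| = 10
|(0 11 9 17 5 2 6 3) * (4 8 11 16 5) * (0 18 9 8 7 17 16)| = 42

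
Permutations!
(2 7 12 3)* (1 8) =(1 8)(2 7 12 3) =[0, 8, 7, 2, 4, 5, 6, 12, 1, 9, 10, 11, 3]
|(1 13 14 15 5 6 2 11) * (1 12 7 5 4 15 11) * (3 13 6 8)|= |(1 6 2)(3 13 14 11 12 7 5 8)(4 15)|= 24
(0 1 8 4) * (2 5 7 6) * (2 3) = (0 1 8 4)(2 5 7 6 3) = [1, 8, 5, 2, 0, 7, 3, 6, 4]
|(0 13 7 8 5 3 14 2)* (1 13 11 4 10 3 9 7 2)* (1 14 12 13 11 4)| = |(14)(0 4 10 3 12 13 2)(1 11)(5 9 7 8)| = 28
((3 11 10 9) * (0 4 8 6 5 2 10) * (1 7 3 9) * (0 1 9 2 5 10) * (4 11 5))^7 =(0 8 1 10 3 2 4 11 6 7 9 5) =[8, 10, 4, 2, 11, 0, 7, 9, 1, 5, 3, 6]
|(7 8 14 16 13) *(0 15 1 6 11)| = |(0 15 1 6 11)(7 8 14 16 13)| = 5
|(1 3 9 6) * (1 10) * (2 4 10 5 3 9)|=|(1 9 6 5 3 2 4 10)|=8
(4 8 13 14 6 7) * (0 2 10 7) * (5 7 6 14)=(14)(0 2 10 6)(4 8 13 5 7)=[2, 1, 10, 3, 8, 7, 0, 4, 13, 9, 6, 11, 12, 5, 14]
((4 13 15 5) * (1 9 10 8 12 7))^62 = (1 10 12)(4 15)(5 13)(7 9 8) = [0, 10, 2, 3, 15, 13, 6, 9, 7, 8, 12, 11, 1, 5, 14, 4]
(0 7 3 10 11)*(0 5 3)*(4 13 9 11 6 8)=(0 7)(3 10 6 8 4 13 9 11 5)=[7, 1, 2, 10, 13, 3, 8, 0, 4, 11, 6, 5, 12, 9]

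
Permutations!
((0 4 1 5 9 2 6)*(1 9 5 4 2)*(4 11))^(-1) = (0 6 2)(1 9 4 11) = [6, 9, 0, 3, 11, 5, 2, 7, 8, 4, 10, 1]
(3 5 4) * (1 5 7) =(1 5 4 3 7) =[0, 5, 2, 7, 3, 4, 6, 1]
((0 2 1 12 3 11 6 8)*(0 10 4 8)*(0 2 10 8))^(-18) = (12) = [0, 1, 2, 3, 4, 5, 6, 7, 8, 9, 10, 11, 12]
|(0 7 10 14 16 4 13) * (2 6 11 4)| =|(0 7 10 14 16 2 6 11 4 13)| =10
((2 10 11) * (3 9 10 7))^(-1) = (2 11 10 9 3 7) = [0, 1, 11, 7, 4, 5, 6, 2, 8, 3, 9, 10]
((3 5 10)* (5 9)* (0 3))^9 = (0 10 5 9 3) = [10, 1, 2, 0, 4, 9, 6, 7, 8, 3, 5]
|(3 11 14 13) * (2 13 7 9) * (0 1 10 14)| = |(0 1 10 14 7 9 2 13 3 11)| = 10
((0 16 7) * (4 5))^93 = (16)(4 5) = [0, 1, 2, 3, 5, 4, 6, 7, 8, 9, 10, 11, 12, 13, 14, 15, 16]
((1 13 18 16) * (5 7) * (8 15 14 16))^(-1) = [0, 16, 2, 3, 4, 7, 6, 5, 18, 9, 10, 11, 12, 1, 15, 8, 14, 17, 13] = (1 16 14 15 8 18 13)(5 7)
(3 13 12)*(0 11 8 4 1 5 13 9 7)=(0 11 8 4 1 5 13 12 3 9 7)=[11, 5, 2, 9, 1, 13, 6, 0, 4, 7, 10, 8, 3, 12]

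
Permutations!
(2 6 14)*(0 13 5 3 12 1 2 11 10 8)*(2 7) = (0 13 5 3 12 1 7 2 6 14 11 10 8) = [13, 7, 6, 12, 4, 3, 14, 2, 0, 9, 8, 10, 1, 5, 11]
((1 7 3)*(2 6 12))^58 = [0, 7, 6, 1, 4, 5, 12, 3, 8, 9, 10, 11, 2] = (1 7 3)(2 6 12)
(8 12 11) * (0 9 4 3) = (0 9 4 3)(8 12 11) = [9, 1, 2, 0, 3, 5, 6, 7, 12, 4, 10, 8, 11]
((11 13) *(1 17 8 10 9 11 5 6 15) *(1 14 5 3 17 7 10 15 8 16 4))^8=(1 16 3 11 10)(4 17 13 9 7)(5 15 6 14 8)=[0, 16, 2, 11, 17, 15, 14, 4, 5, 7, 1, 10, 12, 9, 8, 6, 3, 13]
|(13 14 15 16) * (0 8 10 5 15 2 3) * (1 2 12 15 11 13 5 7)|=|(0 8 10 7 1 2 3)(5 11 13 14 12 15 16)|=7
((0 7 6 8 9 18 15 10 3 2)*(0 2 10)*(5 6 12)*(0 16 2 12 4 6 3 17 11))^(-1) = (0 11 17 10 3 5 12 2 16 15 18 9 8 6 4 7) = [11, 1, 16, 5, 7, 12, 4, 0, 6, 8, 3, 17, 2, 13, 14, 18, 15, 10, 9]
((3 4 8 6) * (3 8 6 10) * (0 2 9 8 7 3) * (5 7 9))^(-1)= (0 10 8 9 6 4 3 7 5 2)= [10, 1, 0, 7, 3, 2, 4, 5, 9, 6, 8]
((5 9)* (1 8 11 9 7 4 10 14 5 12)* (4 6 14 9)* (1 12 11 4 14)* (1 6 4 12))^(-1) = (1 12 8)(4 7 5 14 11 9 10) = [0, 12, 2, 3, 7, 14, 6, 5, 1, 10, 4, 9, 8, 13, 11]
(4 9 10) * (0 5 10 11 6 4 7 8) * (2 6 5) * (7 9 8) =(0 2 6 4 8)(5 10 9 11) =[2, 1, 6, 3, 8, 10, 4, 7, 0, 11, 9, 5]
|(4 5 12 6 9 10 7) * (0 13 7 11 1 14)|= 12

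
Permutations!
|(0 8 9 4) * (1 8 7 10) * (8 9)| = |(0 7 10 1 9 4)| = 6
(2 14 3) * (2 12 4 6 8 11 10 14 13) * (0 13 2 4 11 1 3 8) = (0 13 4 6)(1 3 12 11 10 14 8) = [13, 3, 2, 12, 6, 5, 0, 7, 1, 9, 14, 10, 11, 4, 8]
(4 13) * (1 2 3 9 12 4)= [0, 2, 3, 9, 13, 5, 6, 7, 8, 12, 10, 11, 4, 1]= (1 2 3 9 12 4 13)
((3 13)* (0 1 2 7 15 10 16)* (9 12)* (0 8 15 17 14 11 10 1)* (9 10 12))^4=(1 14 16 2 11 8 7 12 15 17 10)=[0, 14, 11, 3, 4, 5, 6, 12, 7, 9, 1, 8, 15, 13, 16, 17, 2, 10]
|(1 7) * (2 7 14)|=4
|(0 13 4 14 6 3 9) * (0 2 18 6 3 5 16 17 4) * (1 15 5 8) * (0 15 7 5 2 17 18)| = 140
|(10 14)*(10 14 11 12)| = 3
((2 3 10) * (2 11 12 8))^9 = (2 11)(3 12)(8 10) = [0, 1, 11, 12, 4, 5, 6, 7, 10, 9, 8, 2, 3]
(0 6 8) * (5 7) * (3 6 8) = [8, 1, 2, 6, 4, 7, 3, 5, 0] = (0 8)(3 6)(5 7)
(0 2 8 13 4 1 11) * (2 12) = [12, 11, 8, 3, 1, 5, 6, 7, 13, 9, 10, 0, 2, 4] = (0 12 2 8 13 4 1 11)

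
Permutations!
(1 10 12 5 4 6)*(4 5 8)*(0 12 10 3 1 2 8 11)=[12, 3, 8, 1, 6, 5, 2, 7, 4, 9, 10, 0, 11]=(0 12 11)(1 3)(2 8 4 6)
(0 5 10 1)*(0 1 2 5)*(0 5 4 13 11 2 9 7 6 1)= (0 5 10 9 7 6 1)(2 4 13 11)= [5, 0, 4, 3, 13, 10, 1, 6, 8, 7, 9, 2, 12, 11]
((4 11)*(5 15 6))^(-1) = (4 11)(5 6 15) = [0, 1, 2, 3, 11, 6, 15, 7, 8, 9, 10, 4, 12, 13, 14, 5]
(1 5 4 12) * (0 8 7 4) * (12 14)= (0 8 7 4 14 12 1 5)= [8, 5, 2, 3, 14, 0, 6, 4, 7, 9, 10, 11, 1, 13, 12]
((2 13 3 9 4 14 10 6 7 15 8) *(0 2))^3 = (0 3 14 7)(2 9 10 15)(4 6 8 13) = [3, 1, 9, 14, 6, 5, 8, 0, 13, 10, 15, 11, 12, 4, 7, 2]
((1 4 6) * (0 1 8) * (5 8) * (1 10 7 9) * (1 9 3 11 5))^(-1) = (0 8 5 11 3 7 10)(1 6 4) = [8, 6, 2, 7, 1, 11, 4, 10, 5, 9, 0, 3]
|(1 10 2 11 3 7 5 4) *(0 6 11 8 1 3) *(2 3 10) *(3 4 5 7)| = |(0 6 11)(1 2 8)(4 10)| = 6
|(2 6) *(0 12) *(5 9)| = 2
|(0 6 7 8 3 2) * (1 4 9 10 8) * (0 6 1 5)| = 11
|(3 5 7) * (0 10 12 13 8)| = 15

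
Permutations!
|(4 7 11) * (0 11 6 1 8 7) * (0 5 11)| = |(1 8 7 6)(4 5 11)| = 12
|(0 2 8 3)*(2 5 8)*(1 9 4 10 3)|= 8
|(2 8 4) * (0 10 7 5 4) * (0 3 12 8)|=6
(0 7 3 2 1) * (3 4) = (0 7 4 3 2 1) = [7, 0, 1, 2, 3, 5, 6, 4]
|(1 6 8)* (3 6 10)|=5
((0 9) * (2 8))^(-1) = (0 9)(2 8) = [9, 1, 8, 3, 4, 5, 6, 7, 2, 0]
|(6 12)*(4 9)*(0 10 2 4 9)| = |(0 10 2 4)(6 12)| = 4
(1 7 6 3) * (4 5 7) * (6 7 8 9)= [0, 4, 2, 1, 5, 8, 3, 7, 9, 6]= (1 4 5 8 9 6 3)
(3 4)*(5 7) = (3 4)(5 7) = [0, 1, 2, 4, 3, 7, 6, 5]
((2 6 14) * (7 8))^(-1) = [0, 1, 14, 3, 4, 5, 2, 8, 7, 9, 10, 11, 12, 13, 6] = (2 14 6)(7 8)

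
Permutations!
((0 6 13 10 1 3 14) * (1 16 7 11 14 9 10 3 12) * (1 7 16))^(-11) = [0, 1, 2, 3, 4, 5, 6, 7, 8, 9, 10, 11, 12, 13, 14, 15, 16] = (16)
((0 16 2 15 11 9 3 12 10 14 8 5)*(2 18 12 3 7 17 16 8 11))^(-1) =(0 5 8)(2 15)(7 9 11 14 10 12 18 16 17) =[5, 1, 15, 3, 4, 8, 6, 9, 0, 11, 12, 14, 18, 13, 10, 2, 17, 7, 16]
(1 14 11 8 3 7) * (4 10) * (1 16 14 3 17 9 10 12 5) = (1 3 7 16 14 11 8 17 9 10 4 12 5) = [0, 3, 2, 7, 12, 1, 6, 16, 17, 10, 4, 8, 5, 13, 11, 15, 14, 9]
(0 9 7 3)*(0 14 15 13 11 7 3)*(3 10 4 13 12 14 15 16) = (0 9 10 4 13 11 7)(3 15 12 14 16) = [9, 1, 2, 15, 13, 5, 6, 0, 8, 10, 4, 7, 14, 11, 16, 12, 3]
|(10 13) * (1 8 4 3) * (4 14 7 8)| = |(1 4 3)(7 8 14)(10 13)| = 6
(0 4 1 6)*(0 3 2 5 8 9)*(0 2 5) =[4, 6, 0, 5, 1, 8, 3, 7, 9, 2] =(0 4 1 6 3 5 8 9 2)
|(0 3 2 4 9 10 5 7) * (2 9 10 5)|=15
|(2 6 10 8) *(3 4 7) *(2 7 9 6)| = 7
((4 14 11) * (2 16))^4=(16)(4 14 11)=[0, 1, 2, 3, 14, 5, 6, 7, 8, 9, 10, 4, 12, 13, 11, 15, 16]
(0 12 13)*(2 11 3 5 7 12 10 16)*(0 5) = (0 10 16 2 11 3)(5 7 12 13) = [10, 1, 11, 0, 4, 7, 6, 12, 8, 9, 16, 3, 13, 5, 14, 15, 2]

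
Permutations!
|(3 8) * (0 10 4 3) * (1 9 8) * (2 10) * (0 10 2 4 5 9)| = |(0 4 3 1)(5 9 8 10)| = 4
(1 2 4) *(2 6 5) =(1 6 5 2 4) =[0, 6, 4, 3, 1, 2, 5]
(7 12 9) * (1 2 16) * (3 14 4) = (1 2 16)(3 14 4)(7 12 9) = [0, 2, 16, 14, 3, 5, 6, 12, 8, 7, 10, 11, 9, 13, 4, 15, 1]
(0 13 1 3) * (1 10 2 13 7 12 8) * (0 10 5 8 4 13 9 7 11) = [11, 3, 9, 10, 13, 8, 6, 12, 1, 7, 2, 0, 4, 5] = (0 11)(1 3 10 2 9 7 12 4 13 5 8)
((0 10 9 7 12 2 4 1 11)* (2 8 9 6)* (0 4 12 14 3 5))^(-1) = (0 5 3 14 7 9 8 12 2 6 10)(1 4 11) = [5, 4, 6, 14, 11, 3, 10, 9, 12, 8, 0, 1, 2, 13, 7]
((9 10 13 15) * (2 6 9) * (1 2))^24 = (1 9 15 6 13 2 10) = [0, 9, 10, 3, 4, 5, 13, 7, 8, 15, 1, 11, 12, 2, 14, 6]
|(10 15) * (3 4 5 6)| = 4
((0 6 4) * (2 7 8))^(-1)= (0 4 6)(2 8 7)= [4, 1, 8, 3, 6, 5, 0, 2, 7]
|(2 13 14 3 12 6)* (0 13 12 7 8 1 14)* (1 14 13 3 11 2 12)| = |(0 3 7 8 14 11 2 1 13)(6 12)| = 18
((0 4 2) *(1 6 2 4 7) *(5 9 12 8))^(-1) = (0 2 6 1 7)(5 8 12 9) = [2, 7, 6, 3, 4, 8, 1, 0, 12, 5, 10, 11, 9]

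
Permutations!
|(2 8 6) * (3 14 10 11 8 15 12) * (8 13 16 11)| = 24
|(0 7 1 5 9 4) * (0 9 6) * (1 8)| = |(0 7 8 1 5 6)(4 9)| = 6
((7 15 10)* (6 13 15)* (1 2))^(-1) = [0, 2, 1, 3, 4, 5, 7, 10, 8, 9, 15, 11, 12, 6, 14, 13] = (1 2)(6 7 10 15 13)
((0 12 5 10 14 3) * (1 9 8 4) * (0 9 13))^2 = (0 5 14 9 4 13 12 10 3 8 1) = [5, 0, 2, 8, 13, 14, 6, 7, 1, 4, 3, 11, 10, 12, 9]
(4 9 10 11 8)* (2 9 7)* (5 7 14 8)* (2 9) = [0, 1, 2, 3, 14, 7, 6, 9, 4, 10, 11, 5, 12, 13, 8] = (4 14 8)(5 7 9 10 11)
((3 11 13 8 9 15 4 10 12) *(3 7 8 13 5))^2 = [0, 1, 2, 5, 12, 11, 6, 9, 15, 4, 7, 3, 8, 13, 14, 10] = (3 5 11)(4 12 8 15 10 7 9)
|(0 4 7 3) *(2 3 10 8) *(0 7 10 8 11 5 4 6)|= |(0 6)(2 3 7 8)(4 10 11 5)|= 4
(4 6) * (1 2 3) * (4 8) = (1 2 3)(4 6 8) = [0, 2, 3, 1, 6, 5, 8, 7, 4]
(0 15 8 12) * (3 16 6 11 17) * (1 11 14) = (0 15 8 12)(1 11 17 3 16 6 14) = [15, 11, 2, 16, 4, 5, 14, 7, 12, 9, 10, 17, 0, 13, 1, 8, 6, 3]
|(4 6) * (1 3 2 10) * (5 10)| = 10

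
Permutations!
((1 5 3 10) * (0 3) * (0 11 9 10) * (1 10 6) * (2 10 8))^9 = [3, 6, 2, 0, 4, 1, 9, 7, 8, 11, 10, 5] = (0 3)(1 6 9 11 5)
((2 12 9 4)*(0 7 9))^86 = (0 9 2)(4 12 7) = [9, 1, 0, 3, 12, 5, 6, 4, 8, 2, 10, 11, 7]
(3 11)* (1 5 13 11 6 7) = (1 5 13 11 3 6 7) = [0, 5, 2, 6, 4, 13, 7, 1, 8, 9, 10, 3, 12, 11]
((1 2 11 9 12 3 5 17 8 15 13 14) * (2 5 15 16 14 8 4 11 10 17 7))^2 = (1 7 10 4 9 3 13 16)(2 17 11 12 15 8 14 5) = [0, 7, 17, 13, 9, 2, 6, 10, 14, 3, 4, 12, 15, 16, 5, 8, 1, 11]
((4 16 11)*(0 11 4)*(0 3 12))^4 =[0, 1, 2, 3, 4, 5, 6, 7, 8, 9, 10, 11, 12, 13, 14, 15, 16] =(16)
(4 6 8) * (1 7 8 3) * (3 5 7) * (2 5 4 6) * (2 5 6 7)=[0, 3, 6, 1, 5, 2, 4, 8, 7]=(1 3)(2 6 4 5)(7 8)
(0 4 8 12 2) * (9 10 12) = [4, 1, 0, 3, 8, 5, 6, 7, 9, 10, 12, 11, 2] = (0 4 8 9 10 12 2)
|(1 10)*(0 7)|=|(0 7)(1 10)|=2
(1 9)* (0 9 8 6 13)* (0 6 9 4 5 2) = (0 4 5 2)(1 8 9)(6 13) = [4, 8, 0, 3, 5, 2, 13, 7, 9, 1, 10, 11, 12, 6]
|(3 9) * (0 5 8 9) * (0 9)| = |(0 5 8)(3 9)| = 6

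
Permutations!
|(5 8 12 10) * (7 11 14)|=12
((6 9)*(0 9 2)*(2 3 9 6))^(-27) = [9, 1, 3, 0, 4, 5, 2, 7, 8, 6] = (0 9 6 2 3)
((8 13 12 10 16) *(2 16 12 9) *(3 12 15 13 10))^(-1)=(2 9 13 15 10 8 16)(3 12)=[0, 1, 9, 12, 4, 5, 6, 7, 16, 13, 8, 11, 3, 15, 14, 10, 2]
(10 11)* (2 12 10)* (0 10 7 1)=(0 10 11 2 12 7 1)=[10, 0, 12, 3, 4, 5, 6, 1, 8, 9, 11, 2, 7]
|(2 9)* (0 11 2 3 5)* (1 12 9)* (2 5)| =15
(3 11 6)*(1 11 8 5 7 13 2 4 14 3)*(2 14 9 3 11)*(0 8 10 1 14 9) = (0 8 5 7 13 9 3 10 1 2 4)(6 14 11) = [8, 2, 4, 10, 0, 7, 14, 13, 5, 3, 1, 6, 12, 9, 11]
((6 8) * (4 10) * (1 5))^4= (10)= [0, 1, 2, 3, 4, 5, 6, 7, 8, 9, 10]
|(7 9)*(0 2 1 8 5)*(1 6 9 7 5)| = |(0 2 6 9 5)(1 8)| = 10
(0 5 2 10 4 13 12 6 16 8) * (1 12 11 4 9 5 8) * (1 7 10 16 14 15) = (0 8)(1 12 6 14 15)(2 16 7 10 9 5)(4 13 11) = [8, 12, 16, 3, 13, 2, 14, 10, 0, 5, 9, 4, 6, 11, 15, 1, 7]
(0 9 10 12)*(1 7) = [9, 7, 2, 3, 4, 5, 6, 1, 8, 10, 12, 11, 0] = (0 9 10 12)(1 7)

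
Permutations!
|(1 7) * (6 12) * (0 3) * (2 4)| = |(0 3)(1 7)(2 4)(6 12)| = 2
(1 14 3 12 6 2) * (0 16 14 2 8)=(0 16 14 3 12 6 8)(1 2)=[16, 2, 1, 12, 4, 5, 8, 7, 0, 9, 10, 11, 6, 13, 3, 15, 14]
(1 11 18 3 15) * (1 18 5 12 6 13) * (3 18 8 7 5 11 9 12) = [0, 9, 2, 15, 4, 3, 13, 5, 7, 12, 10, 11, 6, 1, 14, 8, 16, 17, 18] = (18)(1 9 12 6 13)(3 15 8 7 5)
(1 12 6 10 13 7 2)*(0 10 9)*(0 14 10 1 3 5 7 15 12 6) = (0 1 6 9 14 10 13 15 12)(2 3 5 7) = [1, 6, 3, 5, 4, 7, 9, 2, 8, 14, 13, 11, 0, 15, 10, 12]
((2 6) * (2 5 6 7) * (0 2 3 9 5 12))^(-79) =(0 2 7 3 9 5 6 12) =[2, 1, 7, 9, 4, 6, 12, 3, 8, 5, 10, 11, 0]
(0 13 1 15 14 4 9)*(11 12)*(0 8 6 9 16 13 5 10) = (0 5 10)(1 15 14 4 16 13)(6 9 8)(11 12) = [5, 15, 2, 3, 16, 10, 9, 7, 6, 8, 0, 12, 11, 1, 4, 14, 13]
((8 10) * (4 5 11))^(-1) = (4 11 5)(8 10) = [0, 1, 2, 3, 11, 4, 6, 7, 10, 9, 8, 5]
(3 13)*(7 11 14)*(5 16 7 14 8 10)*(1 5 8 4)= (1 5 16 7 11 4)(3 13)(8 10)= [0, 5, 2, 13, 1, 16, 6, 11, 10, 9, 8, 4, 12, 3, 14, 15, 7]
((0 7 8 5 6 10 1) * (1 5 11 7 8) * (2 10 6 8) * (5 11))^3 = [11, 10, 7, 3, 4, 8, 6, 2, 5, 9, 1, 0] = (0 11)(1 10)(2 7)(5 8)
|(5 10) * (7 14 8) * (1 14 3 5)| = 7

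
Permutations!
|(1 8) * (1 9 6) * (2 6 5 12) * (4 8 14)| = |(1 14 4 8 9 5 12 2 6)| = 9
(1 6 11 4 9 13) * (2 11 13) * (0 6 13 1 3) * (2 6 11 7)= (0 11 4 9 6 1 13 3)(2 7)= [11, 13, 7, 0, 9, 5, 1, 2, 8, 6, 10, 4, 12, 3]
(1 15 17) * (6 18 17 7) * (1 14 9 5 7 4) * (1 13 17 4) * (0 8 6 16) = (0 8 6 18 4 13 17 14 9 5 7 16)(1 15) = [8, 15, 2, 3, 13, 7, 18, 16, 6, 5, 10, 11, 12, 17, 9, 1, 0, 14, 4]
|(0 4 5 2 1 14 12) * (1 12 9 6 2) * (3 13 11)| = |(0 4 5 1 14 9 6 2 12)(3 13 11)| = 9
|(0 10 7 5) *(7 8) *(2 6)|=|(0 10 8 7 5)(2 6)|=10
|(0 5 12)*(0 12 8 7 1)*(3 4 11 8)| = 8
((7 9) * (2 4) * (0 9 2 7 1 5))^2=(0 1)(2 7 4)(5 9)=[1, 0, 7, 3, 2, 9, 6, 4, 8, 5]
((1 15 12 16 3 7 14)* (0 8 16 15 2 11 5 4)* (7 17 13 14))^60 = (17) = [0, 1, 2, 3, 4, 5, 6, 7, 8, 9, 10, 11, 12, 13, 14, 15, 16, 17]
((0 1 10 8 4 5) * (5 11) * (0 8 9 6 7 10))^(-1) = (0 1)(4 8 5 11)(6 9 10 7) = [1, 0, 2, 3, 8, 11, 9, 6, 5, 10, 7, 4]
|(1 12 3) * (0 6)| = |(0 6)(1 12 3)| = 6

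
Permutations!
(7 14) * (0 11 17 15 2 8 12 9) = (0 11 17 15 2 8 12 9)(7 14) = [11, 1, 8, 3, 4, 5, 6, 14, 12, 0, 10, 17, 9, 13, 7, 2, 16, 15]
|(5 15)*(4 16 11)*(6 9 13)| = 6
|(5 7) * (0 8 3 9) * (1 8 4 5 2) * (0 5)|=14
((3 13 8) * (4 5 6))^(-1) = [0, 1, 2, 8, 6, 4, 5, 7, 13, 9, 10, 11, 12, 3] = (3 8 13)(4 6 5)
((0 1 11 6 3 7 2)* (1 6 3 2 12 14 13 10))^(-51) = (1 14 3 10 12 11 13 7) = [0, 14, 2, 10, 4, 5, 6, 1, 8, 9, 12, 13, 11, 7, 3]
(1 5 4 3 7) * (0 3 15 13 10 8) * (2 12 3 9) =(0 9 2 12 3 7 1 5 4 15 13 10 8) =[9, 5, 12, 7, 15, 4, 6, 1, 0, 2, 8, 11, 3, 10, 14, 13]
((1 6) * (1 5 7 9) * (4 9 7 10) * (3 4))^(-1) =(1 9 4 3 10 5 6) =[0, 9, 2, 10, 3, 6, 1, 7, 8, 4, 5]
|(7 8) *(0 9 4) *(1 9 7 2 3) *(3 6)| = 9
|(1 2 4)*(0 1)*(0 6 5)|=6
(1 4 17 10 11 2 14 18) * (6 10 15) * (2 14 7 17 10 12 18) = (1 4 10 11 14 2 7 17 15 6 12 18) = [0, 4, 7, 3, 10, 5, 12, 17, 8, 9, 11, 14, 18, 13, 2, 6, 16, 15, 1]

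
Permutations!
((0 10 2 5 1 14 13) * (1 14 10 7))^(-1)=(0 13 14 5 2 10 1 7)=[13, 7, 10, 3, 4, 2, 6, 0, 8, 9, 1, 11, 12, 14, 5]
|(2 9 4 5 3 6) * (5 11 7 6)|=|(2 9 4 11 7 6)(3 5)|=6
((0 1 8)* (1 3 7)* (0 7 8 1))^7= [7, 1, 2, 0, 4, 5, 6, 8, 3]= (0 7 8 3)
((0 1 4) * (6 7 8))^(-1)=(0 4 1)(6 8 7)=[4, 0, 2, 3, 1, 5, 8, 6, 7]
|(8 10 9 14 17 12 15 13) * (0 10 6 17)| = |(0 10 9 14)(6 17 12 15 13 8)| = 12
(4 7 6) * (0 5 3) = [5, 1, 2, 0, 7, 3, 4, 6] = (0 5 3)(4 7 6)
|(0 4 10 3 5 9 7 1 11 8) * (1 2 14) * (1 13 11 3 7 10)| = 13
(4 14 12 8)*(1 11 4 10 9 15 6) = (1 11 4 14 12 8 10 9 15 6) = [0, 11, 2, 3, 14, 5, 1, 7, 10, 15, 9, 4, 8, 13, 12, 6]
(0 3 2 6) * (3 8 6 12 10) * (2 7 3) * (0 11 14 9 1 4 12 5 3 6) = [8, 4, 5, 7, 12, 3, 11, 6, 0, 1, 2, 14, 10, 13, 9] = (0 8)(1 4 12 10 2 5 3 7 6 11 14 9)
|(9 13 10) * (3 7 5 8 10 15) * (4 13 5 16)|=|(3 7 16 4 13 15)(5 8 10 9)|=12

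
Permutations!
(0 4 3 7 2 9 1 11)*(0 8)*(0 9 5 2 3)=(0 4)(1 11 8 9)(2 5)(3 7)=[4, 11, 5, 7, 0, 2, 6, 3, 9, 1, 10, 8]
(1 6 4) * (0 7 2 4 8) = (0 7 2 4 1 6 8) = [7, 6, 4, 3, 1, 5, 8, 2, 0]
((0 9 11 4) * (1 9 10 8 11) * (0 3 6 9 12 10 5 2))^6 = (1 3 8)(4 10 9)(6 11 12) = [0, 3, 2, 8, 10, 5, 11, 7, 1, 4, 9, 12, 6]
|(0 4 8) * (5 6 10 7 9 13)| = 6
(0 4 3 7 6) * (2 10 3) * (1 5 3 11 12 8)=[4, 5, 10, 7, 2, 3, 0, 6, 1, 9, 11, 12, 8]=(0 4 2 10 11 12 8 1 5 3 7 6)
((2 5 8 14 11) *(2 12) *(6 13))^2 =[0, 1, 8, 3, 4, 14, 6, 7, 11, 9, 10, 2, 5, 13, 12] =(2 8 11)(5 14 12)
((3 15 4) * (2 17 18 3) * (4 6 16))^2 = (2 18 15 16)(3 6 4 17) = [0, 1, 18, 6, 17, 5, 4, 7, 8, 9, 10, 11, 12, 13, 14, 16, 2, 3, 15]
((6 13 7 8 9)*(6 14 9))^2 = (14)(6 7)(8 13) = [0, 1, 2, 3, 4, 5, 7, 6, 13, 9, 10, 11, 12, 8, 14]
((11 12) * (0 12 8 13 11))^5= (0 12)(8 11 13)= [12, 1, 2, 3, 4, 5, 6, 7, 11, 9, 10, 13, 0, 8]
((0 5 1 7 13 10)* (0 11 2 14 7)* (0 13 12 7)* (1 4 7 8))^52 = (0 12 10)(1 2 4)(5 8 11)(7 13 14) = [12, 2, 4, 3, 1, 8, 6, 13, 11, 9, 0, 5, 10, 14, 7]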